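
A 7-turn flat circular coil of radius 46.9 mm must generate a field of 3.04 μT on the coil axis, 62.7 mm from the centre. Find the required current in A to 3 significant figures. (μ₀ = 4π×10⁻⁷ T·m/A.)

I ≈ 0.151 A

For an N-turn coil, B = Nμ₀IR²/[2(R²+z²)^(3/2)] with R = 0.0469 m, z = 0.0627 m, so I = 2B(R²+z²)^(3/2)/(Nμ₀R²) = 2 × 3.04×10⁻⁶ × 4.80×10⁻⁴ / (7 × 4π×10⁻⁷ × 0.0022) = 0.151 A.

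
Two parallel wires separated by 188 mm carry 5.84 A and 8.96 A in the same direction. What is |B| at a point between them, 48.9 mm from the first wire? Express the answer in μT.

Each long wire gives B = μ₀I/(2πd). Distances are d₁ = 0.0489 m and d₂ = 0.1391 m.
B₁ = 2.39×10⁻⁵ T, B₂ = 1.29×10⁻⁵ T.
Between parallel currents the two contributions point in opposite directions, so they subtract. B = |B₁ − B₂| = |2.39×10⁻⁵ − 1.29×10⁻⁵| = 1.10×10⁻⁵ T.

B ≈ 11.0 μT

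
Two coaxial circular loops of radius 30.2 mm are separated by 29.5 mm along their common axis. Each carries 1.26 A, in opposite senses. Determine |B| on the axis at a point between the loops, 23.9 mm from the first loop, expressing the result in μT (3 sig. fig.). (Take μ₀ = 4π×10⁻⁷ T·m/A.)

B ≈ 12.3 μT

Each loop contributes B = μ₀IR²/[2(R²+z²)^(3/2)] on the axis, with z measured from that loop.
Loop 1 (z = 0.0239 m): B₁ = 1.26×10⁻⁵ T. Loop 2 (z = 0.0056 m): B₂ = 2.49×10⁻⁵ T.
The fields oppose: B = |B₁ − B₂| = 1.23×10⁻⁵ T.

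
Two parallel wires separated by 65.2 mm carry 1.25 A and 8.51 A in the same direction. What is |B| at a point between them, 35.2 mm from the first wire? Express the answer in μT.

Each long wire gives B = μ₀I/(2πd). Distances are d₁ = 0.0352 m and d₂ = 0.03 m.
B₁ = 7.10×10⁻⁶ T, B₂ = 5.67×10⁻⁵ T.
Between parallel currents the two contributions point in opposite directions, so they subtract. B = |B₁ − B₂| = |7.10×10⁻⁶ − 5.67×10⁻⁵| = 4.96×10⁻⁵ T.

B ≈ 49.6 μT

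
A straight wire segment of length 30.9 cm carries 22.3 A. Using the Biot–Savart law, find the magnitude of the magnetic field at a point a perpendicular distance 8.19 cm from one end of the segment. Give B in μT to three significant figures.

B ≈ 26.3 μT

For a finite straight segment, B = (μ₀I/4πd)(sinθ₁ + sinθ₂), where θ₁, θ₂ are the angles from the perpendicular to each end.
The perpendicular foot is at one end, so the two end-offsets along the wire are 0 and L = 0.309 m.
sinθ₁ = 0/√(0²+0.0819²) = 0.0000; sinθ₂ = 0.309/√(0.309²+0.0819²) = 0.9666.
B = (4π×10⁻⁷ × 22.3) / (4π × 0.0819) × (0.0000 + 0.9666) = 2.63×10⁻⁵ T.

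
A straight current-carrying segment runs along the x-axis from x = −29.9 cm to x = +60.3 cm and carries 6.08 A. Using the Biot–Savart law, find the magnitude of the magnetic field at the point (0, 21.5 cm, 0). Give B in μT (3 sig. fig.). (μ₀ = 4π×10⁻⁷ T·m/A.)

B ≈ 4.96 μT

For a finite straight segment, B = (μ₀I/4πd)(sinθ₁ + sinθ₂), where θ₁, θ₂ are the angles from the perpendicular to each end.
The perpendicular distance is d = 0.215 m; the end-offsets along the wire are a = 0.299 m and b = 0.603 m.
sinθ₁ = 0.299/√(0.299²+0.215²) = 0.8119; sinθ₂ = 0.603/√(0.603²+0.215²) = 0.9419.
B = (4π×10⁻⁷ × 6.08) / (4π × 0.215) × (0.8119 + 0.9419) = 4.96×10⁻⁶ T.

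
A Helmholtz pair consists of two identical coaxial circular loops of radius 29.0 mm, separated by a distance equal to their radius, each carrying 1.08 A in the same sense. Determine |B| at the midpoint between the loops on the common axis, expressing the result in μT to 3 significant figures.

Each loop contributes B = μ₀IR²/[2(R²+z²)^(3/2)] on the axis, with z measured from that loop.
Loop 1 (z = 0.0145 m): B₁ = 1.67×10⁻⁵ T. Loop 2 (z = 0.0145 m): B₂ = 1.67×10⁻⁵ T.
The fields add: B = B₁ + B₂ = 3.35×10⁻⁵ T.

B ≈ 33.5 μT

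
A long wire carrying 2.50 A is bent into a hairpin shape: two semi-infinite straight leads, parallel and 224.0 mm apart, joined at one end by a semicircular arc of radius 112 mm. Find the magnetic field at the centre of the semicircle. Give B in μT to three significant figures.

B ≈ 11.5 μT

The semicircular arc contributes B_arc = μ₀I·π/(4πR) = μ₀I/(4R) = 7.01×10⁻⁶ T.
Each semi-infinite lead is at perpendicular distance R = 0.112 m from the centre, with the perpendicular foot at its near end, so it contributes μ₀I/(4πR); both point the same way, together 4.46×10⁻⁶ T.
Arc and leads all point the same direction: B = 7.01×10⁻⁶ + 4.46×10⁻⁶ = 1.15×10⁻⁵ T.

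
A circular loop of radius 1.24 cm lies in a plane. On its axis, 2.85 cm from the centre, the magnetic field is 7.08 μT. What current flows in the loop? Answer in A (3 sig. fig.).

I ≈ 2.20 A

On the axis of a loop, B = μ₀IR²/[2(R²+z²)^(3/2)], so I = 2B(R²+z²)^(3/2)/(μ₀R²).
R² + z² = 0.0001538 + 0.0008123 = 0.000966 m²; raised to 3/2 gives 3.00×10⁻⁵ m³.
I = 2 × 7.08×10⁻⁶ × 3.00×10⁻⁵ / (1.26×10⁻⁶ × 0.0001538) = 2.20 A.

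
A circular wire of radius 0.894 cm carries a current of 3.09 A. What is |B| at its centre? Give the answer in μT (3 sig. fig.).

At the centre of a circular loop the Biot–Savart law gives B = μ₀I/(2R).
B = (4π×10⁻⁷ × 3.09) / (2 × 0.00894) = 2.17×10⁻⁴ T.

B ≈ 217 μT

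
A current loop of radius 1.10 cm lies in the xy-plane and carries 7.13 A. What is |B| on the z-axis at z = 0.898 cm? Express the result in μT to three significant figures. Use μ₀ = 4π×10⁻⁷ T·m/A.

B ≈ 189 μT

On the axis of a circular loop, B = μ₀IR² / [2(R²+z²)^(3/2)].
R² + z² = (0.011)² + (0.00898)² = 0.0002016 m², and (R²+z²)^(3/2) = 2.86×10⁻⁶ m³.
B = (4π×10⁻⁷ × 7.13 × 0.000121) / (2 × 2.86×10⁻⁶) = 1.89×10⁻⁴ T.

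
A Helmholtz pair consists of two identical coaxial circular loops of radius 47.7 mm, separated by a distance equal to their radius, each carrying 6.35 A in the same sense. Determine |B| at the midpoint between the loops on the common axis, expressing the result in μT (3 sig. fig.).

Each loop contributes B = μ₀IR²/[2(R²+z²)^(3/2)] on the axis, with z measured from that loop.
Loop 1 (z = 0.02385 m): B₁ = 5.99×10⁻⁵ T. Loop 2 (z = 0.02385 m): B₂ = 5.99×10⁻⁵ T.
The fields add: B = B₁ + B₂ = 1.20×10⁻⁴ T.

B ≈ 120 μT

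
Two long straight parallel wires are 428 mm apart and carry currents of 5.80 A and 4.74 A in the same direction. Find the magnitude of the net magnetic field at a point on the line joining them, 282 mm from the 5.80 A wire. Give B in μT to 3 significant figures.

Each long wire gives B = μ₀I/(2πd). Distances are d₁ = 0.282 m and d₂ = 0.146 m.
B₁ = 4.11×10⁻⁶ T, B₂ = 6.49×10⁻⁶ T.
Between parallel currents the two contributions point in opposite directions, so they subtract. B = |B₁ − B₂| = |4.11×10⁻⁶ − 6.49×10⁻⁶| = 2.38×10⁻⁶ T.

B ≈ 2.38 μT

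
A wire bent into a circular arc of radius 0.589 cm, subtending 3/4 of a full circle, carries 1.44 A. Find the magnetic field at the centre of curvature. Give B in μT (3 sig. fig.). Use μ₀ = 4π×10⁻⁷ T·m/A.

The Biot–Savart field of a circular arc at its centre is B = μ₀Iφ/(4πR), with φ = 4.712 rad.
B = (4π×10⁻⁷ × 1.44 × 4.712) / (4π × 0.00589) = 1.15×10⁻⁴ T.

B ≈ 115 μT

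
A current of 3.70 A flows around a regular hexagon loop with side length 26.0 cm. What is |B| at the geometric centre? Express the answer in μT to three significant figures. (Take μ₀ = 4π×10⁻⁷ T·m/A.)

Each side is a finite straight segment at perpendicular distance d = a/(2 tan(π/6)) = 0.2252 m from the centre, with end-angles ±π/6.
One side contributes B₁ = (μ₀I/4πd)·2 sin(π/6) = 1.64×10⁻⁶ T.
All 6 sides add in the same direction: B = 6 × 1.64×10⁻⁶ = 9.86×10⁻⁶ T.

B ≈ 9.86 μT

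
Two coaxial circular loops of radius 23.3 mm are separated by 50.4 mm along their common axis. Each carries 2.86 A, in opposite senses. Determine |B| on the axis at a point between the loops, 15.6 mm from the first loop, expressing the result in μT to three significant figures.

B ≈ 31.0 μT

Each loop contributes B = μ₀IR²/[2(R²+z²)^(3/2)] on the axis, with z measured from that loop.
Loop 1 (z = 0.0156 m): B₁ = 4.43×10⁻⁵ T. Loop 2 (z = 0.0348 m): B₂ = 1.33×10⁻⁵ T.
The fields oppose: B = |B₁ − B₂| = 3.10×10⁻⁵ T.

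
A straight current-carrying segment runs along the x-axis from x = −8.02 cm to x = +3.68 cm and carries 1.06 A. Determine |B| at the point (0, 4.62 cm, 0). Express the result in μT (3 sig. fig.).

For a finite straight segment, B = (μ₀I/4πd)(sinθ₁ + sinθ₂), where θ₁, θ₂ are the angles from the perpendicular to each end.
The perpendicular distance is d = 0.0462 m; the end-offsets along the wire are a = 0.0802 m and b = 0.0368 m.
sinθ₁ = 0.0802/√(0.0802²+0.0462²) = 0.8665; sinθ₂ = 0.0368/√(0.0368²+0.0462²) = 0.6230.
B = (4π×10⁻⁷ × 1.06) / (4π × 0.0462) × (0.8665 + 0.6230) = 3.42×10⁻⁶ T.

B ≈ 3.42 μT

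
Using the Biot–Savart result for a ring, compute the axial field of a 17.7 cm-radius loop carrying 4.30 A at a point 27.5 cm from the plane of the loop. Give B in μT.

B ≈ 2.42 μT

On the axis of a circular loop, B = μ₀IR² / [2(R²+z²)^(3/2)].
R² + z² = (0.177)² + (0.275)² = 0.107 m², and (R²+z²)^(3/2) = 3.50×10⁻² m³.
B = (4π×10⁻⁷ × 4.30 × 0.03133) / (2 × 3.50×10⁻²) = 2.42×10⁻⁶ T.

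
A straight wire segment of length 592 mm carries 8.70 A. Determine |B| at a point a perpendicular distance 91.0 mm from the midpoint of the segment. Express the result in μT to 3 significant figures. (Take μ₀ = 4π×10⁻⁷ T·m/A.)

For a finite straight segment, B = (μ₀I/4πd)(sinθ₁ + sinθ₂), where θ₁, θ₂ are the angles from the perpendicular to each end.
The perpendicular from the point meets the wire at its midpoint, so each end is L/2 = 0.296 m away along the wire.
sinθ₁ = 0.296/√(0.296²+0.091²) = 0.9558; sinθ₂ = 0.296/√(0.296²+0.091²) = 0.9558.
B = (4π×10⁻⁷ × 8.70) / (4π × 0.091) × (0.9558 + 0.9558) = 1.83×10⁻⁵ T.

B ≈ 18.3 μT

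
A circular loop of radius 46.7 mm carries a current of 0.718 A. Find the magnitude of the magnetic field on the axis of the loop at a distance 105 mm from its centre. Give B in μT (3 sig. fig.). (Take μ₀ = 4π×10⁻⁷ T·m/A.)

B ≈ 0.648 μT

On the axis of a circular loop, B = μ₀IR² / [2(R²+z²)^(3/2)].
R² + z² = (0.0467)² + (0.105)² = 0.01321 m², and (R²+z²)^(3/2) = 1.52×10⁻³ m³.
B = (4π×10⁻⁷ × 0.718 × 0.002181) / (2 × 1.52×10⁻³) = 6.48×10⁻⁷ T.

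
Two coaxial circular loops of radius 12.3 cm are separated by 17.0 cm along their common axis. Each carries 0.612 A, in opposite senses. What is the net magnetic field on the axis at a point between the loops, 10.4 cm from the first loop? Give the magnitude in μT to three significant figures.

B ≈ 0.747 μT

Each loop contributes B = μ₀IR²/[2(R²+z²)^(3/2)] on the axis, with z measured from that loop.
Loop 1 (z = 0.104 m): B₁ = 1.39×10⁻⁶ T. Loop 2 (z = 0.066 m): B₂ = 2.14×10⁻⁶ T.
The fields oppose: B = |B₁ − B₂| = 7.47×10⁻⁷ T.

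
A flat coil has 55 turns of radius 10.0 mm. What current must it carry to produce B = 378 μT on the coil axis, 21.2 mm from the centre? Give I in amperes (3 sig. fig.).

I ≈ 1.41 A

For an N-turn coil, B = Nμ₀IR²/[2(R²+z²)^(3/2)] with R = 0.01 m, z = 0.0212 m, so I = 2B(R²+z²)^(3/2)/(Nμ₀R²) = 2 × 3.78×10⁻⁴ × 1.29×10⁻⁵ / (55 × 4π×10⁻⁷ × 0.0001) = 1.41 A.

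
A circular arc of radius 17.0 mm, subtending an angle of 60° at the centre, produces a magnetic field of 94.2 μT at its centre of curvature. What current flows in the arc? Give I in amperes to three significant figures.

I ≈ 15.3 A

For a circular arc, B = μ₀Iφ/(4πR) with φ in radians; here φ = 1.047 rad.
So I = 4πRB/(μ₀φ) = 4π × 0.017 × 9.42×10⁻⁵ / (4π×10⁻⁷ × 1.047) = 15.3 A.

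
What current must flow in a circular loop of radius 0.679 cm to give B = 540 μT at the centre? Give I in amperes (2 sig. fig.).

At the centre of a circular loop B = μ₀I/(2R), so I = 2RB/μ₀.
With R = 0.00679 m, I = 2 × 0.00679 × 5.40×10⁻⁴ / (4π×10⁻⁷) = 5.84 A.

I ≈ 5.8 A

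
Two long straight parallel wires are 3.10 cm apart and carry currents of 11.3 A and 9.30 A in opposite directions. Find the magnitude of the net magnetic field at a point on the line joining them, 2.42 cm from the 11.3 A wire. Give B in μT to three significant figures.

B ≈ 367 μT

Each long wire gives B = μ₀I/(2πd). Distances are d₁ = 0.0242 m and d₂ = 0.0068 m.
B₁ = 9.34×10⁻⁵ T, B₂ = 2.74×10⁻⁴ T.
Between antiparallel currents both contributions point the same way, so they add. B = B₁ + B₂ = 9.34×10⁻⁵ + 2.74×10⁻⁴ = 3.67×10⁻⁴ T.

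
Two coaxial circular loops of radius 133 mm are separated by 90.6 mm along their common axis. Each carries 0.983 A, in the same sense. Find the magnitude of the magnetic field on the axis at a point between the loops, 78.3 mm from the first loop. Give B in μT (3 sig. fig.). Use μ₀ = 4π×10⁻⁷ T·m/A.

B ≈ 7.56 μT

Each loop contributes B = μ₀IR²/[2(R²+z²)^(3/2)] on the axis, with z measured from that loop.
Loop 1 (z = 0.0783 m): B₁ = 2.97×10⁻⁶ T. Loop 2 (z = 0.0123 m): B₂ = 4.58×10⁻⁶ T.
The fields add: B = B₁ + B₂ = 7.56×10⁻⁶ T.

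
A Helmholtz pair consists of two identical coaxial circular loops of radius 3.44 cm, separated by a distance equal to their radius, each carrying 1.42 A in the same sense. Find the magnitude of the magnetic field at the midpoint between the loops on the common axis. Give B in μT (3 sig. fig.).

B ≈ 37.1 μT

Each loop contributes B = μ₀IR²/[2(R²+z²)^(3/2)] on the axis, with z measured from that loop.
Loop 1 (z = 0.0172 m): B₁ = 1.86×10⁻⁵ T. Loop 2 (z = 0.0172 m): B₂ = 1.86×10⁻⁵ T.
The fields add: B = B₁ + B₂ = 3.71×10⁻⁵ T.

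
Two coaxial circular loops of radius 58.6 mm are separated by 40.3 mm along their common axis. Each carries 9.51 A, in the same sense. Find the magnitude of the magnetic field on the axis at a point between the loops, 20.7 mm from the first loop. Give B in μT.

B ≈ 172 μT

Each loop contributes B = μ₀IR²/[2(R²+z²)^(3/2)] on the axis, with z measured from that loop.
Loop 1 (z = 0.0207 m): B₁ = 8.55×10⁻⁵ T. Loop 2 (z = 0.0196 m): B₂ = 8.70×10⁻⁵ T.
The fields add: B = B₁ + B₂ = 1.72×10⁻⁴ T.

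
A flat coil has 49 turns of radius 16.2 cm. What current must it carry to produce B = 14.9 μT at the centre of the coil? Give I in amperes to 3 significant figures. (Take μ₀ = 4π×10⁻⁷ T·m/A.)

I ≈ 0.0784 A

For an N-turn coil, B = Nμ₀I/(2R) with R = 0.162 m, so I = 2RB/(Nμ₀) = 2 × 0.162 × 1.49×10⁻⁵ / (49 × 4π×10⁻⁷) = 7.84×10⁻² A.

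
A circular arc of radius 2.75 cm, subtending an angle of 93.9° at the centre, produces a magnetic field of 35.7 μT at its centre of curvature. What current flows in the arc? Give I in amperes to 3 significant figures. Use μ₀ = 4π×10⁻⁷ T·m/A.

For a circular arc, B = μ₀Iφ/(4πR) with φ in radians; here φ = 1.639 rad.
So I = 4πRB/(μ₀φ) = 4π × 0.0275 × 3.57×10⁻⁵ / (4π×10⁻⁷ × 1.639) = 5.99 A.

I ≈ 5.99 A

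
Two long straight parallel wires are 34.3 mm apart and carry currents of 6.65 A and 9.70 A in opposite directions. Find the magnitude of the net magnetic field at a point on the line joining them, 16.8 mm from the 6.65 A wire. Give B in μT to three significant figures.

B ≈ 190 μT

Each long wire gives B = μ₀I/(2πd). Distances are d₁ = 0.0168 m and d₂ = 0.0175 m.
B₁ = 7.92×10⁻⁵ T, B₂ = 1.11×10⁻⁴ T.
Between antiparallel currents both contributions point the same way, so they add. B = B₁ + B₂ = 7.92×10⁻⁵ + 1.11×10⁻⁴ = 1.90×10⁻⁴ T.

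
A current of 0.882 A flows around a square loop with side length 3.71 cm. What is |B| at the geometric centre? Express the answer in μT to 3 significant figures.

B ≈ 26.9 μT

Each side is a finite straight segment at perpendicular distance d = a/(2 tan(π/4)) = 0.01855 m from the centre, with end-angles ±π/4.
One side contributes B₁ = (μ₀I/4πd)·2 sin(π/4) = 6.72×10⁻⁶ T.
All 4 sides add in the same direction: B = 4 × 6.72×10⁻⁶ = 2.69×10⁻⁵ T.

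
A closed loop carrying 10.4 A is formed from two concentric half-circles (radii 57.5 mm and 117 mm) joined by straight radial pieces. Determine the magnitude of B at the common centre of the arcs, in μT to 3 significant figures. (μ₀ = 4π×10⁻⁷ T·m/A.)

The radial connectors point toward the centre, so dl × r̂ = 0 and they contribute nothing.
Each semicircle gives μ₀I/(4R): inner arc 5.68×10⁻⁵ T, outer arc 2.79×10⁻⁵ T.
The two arcs carry current in opposite angular senses, so their fields oppose: B = |5.68×10⁻⁵ − 2.79×10⁻⁵| = 2.89×10⁻⁵ T.

B ≈ 28.9 μT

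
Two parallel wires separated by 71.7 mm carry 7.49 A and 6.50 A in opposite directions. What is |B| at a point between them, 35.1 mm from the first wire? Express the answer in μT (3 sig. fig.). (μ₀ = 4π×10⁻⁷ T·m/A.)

B ≈ 78.2 μT

Each long wire gives B = μ₀I/(2πd). Distances are d₁ = 0.0351 m and d₂ = 0.0366 m.
B₁ = 4.27×10⁻⁵ T, B₂ = 3.55×10⁻⁵ T.
Between antiparallel currents both contributions point the same way, so they add. B = B₁ + B₂ = 4.27×10⁻⁵ + 3.55×10⁻⁵ = 7.82×10⁻⁵ T.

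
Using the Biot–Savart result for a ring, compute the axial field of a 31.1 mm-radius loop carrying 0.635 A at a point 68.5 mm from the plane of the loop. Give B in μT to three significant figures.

B ≈ 0.906 μT

On the axis of a circular loop, B = μ₀IR² / [2(R²+z²)^(3/2)].
R² + z² = (0.0311)² + (0.0685)² = 0.005659 m², and (R²+z²)^(3/2) = 4.26×10⁻⁴ m³.
B = (4π×10⁻⁷ × 0.635 × 0.0009672) / (2 × 4.26×10⁻⁴) = 9.06×10⁻⁷ T.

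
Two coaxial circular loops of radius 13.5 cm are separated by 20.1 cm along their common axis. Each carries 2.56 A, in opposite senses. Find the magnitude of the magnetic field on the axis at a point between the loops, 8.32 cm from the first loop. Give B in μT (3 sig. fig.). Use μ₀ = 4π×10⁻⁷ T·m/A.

Each loop contributes B = μ₀IR²/[2(R²+z²)^(3/2)] on the axis, with z measured from that loop.
Loop 1 (z = 0.0832 m): B₁ = 7.35×10⁻⁶ T. Loop 2 (z = 0.1178 m): B₂ = 5.10×10⁻⁶ T.
The fields oppose: B = |B₁ − B₂| = 2.25×10⁻⁶ T.

B ≈ 2.25 μT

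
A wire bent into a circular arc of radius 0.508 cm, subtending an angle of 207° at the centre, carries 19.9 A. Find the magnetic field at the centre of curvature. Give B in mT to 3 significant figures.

The Biot–Savart field of a circular arc at its centre is B = μ₀Iφ/(4πR), with φ = 3.613 rad.
B = (4π×10⁻⁷ × 19.9 × 3.613) / (4π × 0.00508) = 1.42×10⁻³ T.

B ≈ 1.42 mT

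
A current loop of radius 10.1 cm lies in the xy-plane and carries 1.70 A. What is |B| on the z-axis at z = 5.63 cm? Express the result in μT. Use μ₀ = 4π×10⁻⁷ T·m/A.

On the axis of a circular loop, B = μ₀IR² / [2(R²+z²)^(3/2)].
R² + z² = (0.101)² + (0.0563)² = 0.01337 m², and (R²+z²)^(3/2) = 1.55×10⁻³ m³.
B = (4π×10⁻⁷ × 1.70 × 0.0102) / (2 × 1.55×10⁻³) = 7.05×10⁻⁶ T.

B ≈ 7.05 μT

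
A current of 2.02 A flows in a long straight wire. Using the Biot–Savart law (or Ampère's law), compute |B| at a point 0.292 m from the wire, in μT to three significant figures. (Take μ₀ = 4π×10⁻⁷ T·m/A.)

B ≈ 1.38 μT

For an infinitely long straight wire, B = μ₀I/(2πd).
B = (4π×10⁻⁷ × 2.02) / (2π × 0.292) = 1.38×10⁻⁶ T.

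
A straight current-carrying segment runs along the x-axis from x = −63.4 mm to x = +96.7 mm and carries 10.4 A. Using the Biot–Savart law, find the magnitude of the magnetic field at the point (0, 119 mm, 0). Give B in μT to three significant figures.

B ≈ 9.62 μT

For a finite straight segment, B = (μ₀I/4πd)(sinθ₁ + sinθ₂), where θ₁, θ₂ are the angles from the perpendicular to each end.
The perpendicular distance is d = 0.119 m; the end-offsets along the wire are a = 0.0634 m and b = 0.0967 m.
sinθ₁ = 0.0634/√(0.0634²+0.119²) = 0.4702; sinθ₂ = 0.0967/√(0.0967²+0.119²) = 0.6306.
B = (4π×10⁻⁷ × 10.4) / (4π × 0.119) × (0.4702 + 0.6306) = 9.62×10⁻⁶ T.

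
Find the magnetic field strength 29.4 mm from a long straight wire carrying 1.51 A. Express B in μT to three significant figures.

B ≈ 10.3 μT

For an infinitely long straight wire, B = μ₀I/(2πd).
B = (4π×10⁻⁷ × 1.51) / (2π × 0.0294) = 1.03×10⁻⁵ T.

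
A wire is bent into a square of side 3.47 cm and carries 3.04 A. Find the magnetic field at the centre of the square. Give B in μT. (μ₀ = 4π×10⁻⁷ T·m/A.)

B ≈ 99.1 μT

Each side is a finite straight segment at perpendicular distance d = a/(2 tan(π/4)) = 0.01735 m from the centre, with end-angles ±π/4.
One side contributes B₁ = (μ₀I/4πd)·2 sin(π/4) = 2.48×10⁻⁵ T.
All 4 sides add in the same direction: B = 4 × 2.48×10⁻⁵ = 9.91×10⁻⁵ T.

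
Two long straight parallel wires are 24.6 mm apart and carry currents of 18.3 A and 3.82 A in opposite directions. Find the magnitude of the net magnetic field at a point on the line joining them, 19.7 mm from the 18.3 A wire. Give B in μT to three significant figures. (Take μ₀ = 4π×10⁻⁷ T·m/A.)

B ≈ 342 μT

Each long wire gives B = μ₀I/(2πd). Distances are d₁ = 0.0197 m and d₂ = 0.0049 m.
B₁ = 1.86×10⁻⁴ T, B₂ = 1.56×10⁻⁴ T.
Between antiparallel currents both contributions point the same way, so they add. B = B₁ + B₂ = 1.86×10⁻⁴ + 1.56×10⁻⁴ = 3.42×10⁻⁴ T.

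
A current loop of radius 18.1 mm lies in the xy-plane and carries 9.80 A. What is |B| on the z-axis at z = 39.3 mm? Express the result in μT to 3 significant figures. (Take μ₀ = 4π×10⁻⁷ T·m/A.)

On the axis of a circular loop, B = μ₀IR² / [2(R²+z²)^(3/2)].
R² + z² = (0.0181)² + (0.0393)² = 0.001872 m², and (R²+z²)^(3/2) = 8.10×10⁻⁵ m³.
B = (4π×10⁻⁷ × 9.80 × 0.0003276) / (2 × 8.10×10⁻⁵) = 2.49×10⁻⁵ T.

B ≈ 24.9 μT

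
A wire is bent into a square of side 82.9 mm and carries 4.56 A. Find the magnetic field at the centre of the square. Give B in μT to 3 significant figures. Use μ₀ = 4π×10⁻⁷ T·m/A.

Each side is a finite straight segment at perpendicular distance d = a/(2 tan(π/4)) = 0.04145 m from the centre, with end-angles ±π/4.
One side contributes B₁ = (μ₀I/4πd)·2 sin(π/4) = 1.56×10⁻⁵ T.
All 4 sides add in the same direction: B = 4 × 1.56×10⁻⁵ = 6.22×10⁻⁵ T.

B ≈ 62.2 μT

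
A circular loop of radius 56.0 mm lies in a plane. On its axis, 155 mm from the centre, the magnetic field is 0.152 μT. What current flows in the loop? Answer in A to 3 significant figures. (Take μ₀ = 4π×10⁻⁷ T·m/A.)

On the axis of a loop, B = μ₀IR²/[2(R²+z²)^(3/2)], so I = 2B(R²+z²)^(3/2)/(μ₀R²).
R² + z² = 0.003136 + 0.02403 = 0.02716 m²; raised to 3/2 gives 4.48×10⁻³ m³.
I = 2 × 1.52×10⁻⁷ × 4.48×10⁻³ / (1.26×10⁻⁶ × 0.003136) = 0.345 A.

I ≈ 0.345 A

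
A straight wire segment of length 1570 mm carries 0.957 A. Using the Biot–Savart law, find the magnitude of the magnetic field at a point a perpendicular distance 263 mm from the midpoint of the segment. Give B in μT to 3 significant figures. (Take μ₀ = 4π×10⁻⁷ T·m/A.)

For a finite straight segment, B = (μ₀I/4πd)(sinθ₁ + sinθ₂), where θ₁, θ₂ are the angles from the perpendicular to each end.
The perpendicular from the point meets the wire at its midpoint, so each end is L/2 = 0.785 m away along the wire.
sinθ₁ = 0.785/√(0.785²+0.263²) = 0.9482; sinθ₂ = 0.785/√(0.785²+0.263²) = 0.9482.
B = (4π×10⁻⁷ × 0.957) / (4π × 0.263) × (0.9482 + 0.9482) = 6.90×10⁻⁷ T.

B ≈ 0.690 μT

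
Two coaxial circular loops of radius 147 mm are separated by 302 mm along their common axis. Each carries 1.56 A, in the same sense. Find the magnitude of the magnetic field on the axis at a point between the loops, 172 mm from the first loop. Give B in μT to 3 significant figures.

Each loop contributes B = μ₀IR²/[2(R²+z²)^(3/2)] on the axis, with z measured from that loop.
Loop 1 (z = 0.172 m): B₁ = 1.83×10⁻⁶ T. Loop 2 (z = 0.13 m): B₂ = 2.80×10⁻⁶ T.
The fields add: B = B₁ + B₂ = 4.63×10⁻⁶ T.

B ≈ 4.63 μT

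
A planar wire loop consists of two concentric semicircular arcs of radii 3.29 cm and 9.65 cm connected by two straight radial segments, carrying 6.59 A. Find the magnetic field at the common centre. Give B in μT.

The radial connectors point toward the centre, so dl × r̂ = 0 and they contribute nothing.
Each semicircle gives μ₀I/(4R): inner arc 6.29×10⁻⁵ T, outer arc 2.15×10⁻⁵ T.
The two arcs carry current in opposite angular senses, so their fields oppose: B = |6.29×10⁻⁵ − 2.15×10⁻⁵| = 4.15×10⁻⁵ T.

B ≈ 41.5 μT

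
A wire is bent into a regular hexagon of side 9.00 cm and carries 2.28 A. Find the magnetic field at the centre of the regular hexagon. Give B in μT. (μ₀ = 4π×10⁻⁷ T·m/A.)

Each side is a finite straight segment at perpendicular distance d = a/(2 tan(π/6)) = 0.07794 m from the centre, with end-angles ±π/6.
One side contributes B₁ = (μ₀I/4πd)·2 sin(π/6) = 2.93×10⁻⁶ T.
All 6 sides add in the same direction: B = 6 × 2.93×10⁻⁶ = 1.76×10⁻⁵ T.

B ≈ 17.6 μT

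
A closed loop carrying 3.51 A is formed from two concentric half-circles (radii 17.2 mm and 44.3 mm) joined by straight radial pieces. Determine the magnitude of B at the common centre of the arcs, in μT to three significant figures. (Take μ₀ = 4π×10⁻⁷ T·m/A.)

B ≈ 39.2 μT

The radial connectors point toward the centre, so dl × r̂ = 0 and they contribute nothing.
Each semicircle gives μ₀I/(4R): inner arc 6.41×10⁻⁵ T, outer arc 2.49×10⁻⁵ T.
The two arcs carry current in opposite angular senses, so their fields oppose: B = |6.41×10⁻⁵ − 2.49×10⁻⁵| = 3.92×10⁻⁵ T.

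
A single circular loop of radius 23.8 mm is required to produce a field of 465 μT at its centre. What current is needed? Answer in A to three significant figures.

I ≈ 17.6 A

At the centre of a circular loop B = μ₀I/(2R), so I = 2RB/μ₀.
With R = 0.0238 m, I = 2 × 0.0238 × 4.65×10⁻⁴ / (4π×10⁻⁷) = 17.6 A.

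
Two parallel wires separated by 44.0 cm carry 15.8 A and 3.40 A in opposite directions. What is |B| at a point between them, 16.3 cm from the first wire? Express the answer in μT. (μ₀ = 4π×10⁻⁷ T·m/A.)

B ≈ 21.8 μT

Each long wire gives B = μ₀I/(2πd). Distances are d₁ = 0.163 m and d₂ = 0.277 m.
B₁ = 1.94×10⁻⁵ T, B₂ = 2.45×10⁻⁶ T.
Between antiparallel currents both contributions point the same way, so they add. B = B₁ + B₂ = 1.94×10⁻⁵ + 2.45×10⁻⁶ = 2.18×10⁻⁵ T.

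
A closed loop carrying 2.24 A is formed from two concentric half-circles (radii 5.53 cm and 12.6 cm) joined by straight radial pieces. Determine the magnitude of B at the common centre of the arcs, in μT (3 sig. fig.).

B ≈ 7.14 μT

The radial connectors point toward the centre, so dl × r̂ = 0 and they contribute nothing.
Each semicircle gives μ₀I/(4R): inner arc 1.27×10⁻⁵ T, outer arc 5.59×10⁻⁶ T.
The two arcs carry current in opposite angular senses, so their fields oppose: B = |1.27×10⁻⁵ − 5.59×10⁻⁶| = 7.14×10⁻⁶ T.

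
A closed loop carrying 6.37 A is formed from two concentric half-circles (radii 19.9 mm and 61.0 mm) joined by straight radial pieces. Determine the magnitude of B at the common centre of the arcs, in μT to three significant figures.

B ≈ 67.8 μT

The radial connectors point toward the centre, so dl × r̂ = 0 and they contribute nothing.
Each semicircle gives μ₀I/(4R): inner arc 1.01×10⁻⁴ T, outer arc 3.28×10⁻⁵ T.
The two arcs carry current in opposite angular senses, so their fields oppose: B = |1.01×10⁻⁴ − 3.28×10⁻⁵| = 6.78×10⁻⁵ T.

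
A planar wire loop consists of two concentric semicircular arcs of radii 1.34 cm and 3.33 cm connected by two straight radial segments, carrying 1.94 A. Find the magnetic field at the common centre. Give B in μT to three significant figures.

The radial connectors point toward the centre, so dl × r̂ = 0 and they contribute nothing.
Each semicircle gives μ₀I/(4R): inner arc 4.55×10⁻⁵ T, outer arc 1.83×10⁻⁵ T.
The two arcs carry current in opposite angular senses, so their fields oppose: B = |4.55×10⁻⁵ − 1.83×10⁻⁵| = 2.72×10⁻⁵ T.

B ≈ 27.2 μT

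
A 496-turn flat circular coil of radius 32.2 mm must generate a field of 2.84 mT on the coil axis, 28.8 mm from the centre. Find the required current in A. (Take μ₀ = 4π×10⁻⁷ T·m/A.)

I ≈ 0.709 A

For an N-turn coil, B = Nμ₀IR²/[2(R²+z²)^(3/2)] with R = 0.0322 m, z = 0.0288 m, so I = 2B(R²+z²)^(3/2)/(Nμ₀R²) = 2 × 2.84×10⁻³ × 8.06×10⁻⁵ / (496 × 4π×10⁻⁷ × 0.001037) = 0.709 A.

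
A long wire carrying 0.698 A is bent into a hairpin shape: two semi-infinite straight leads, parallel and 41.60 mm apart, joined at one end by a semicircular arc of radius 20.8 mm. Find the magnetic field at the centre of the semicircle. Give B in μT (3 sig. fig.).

B ≈ 17.3 μT

The semicircular arc contributes B_arc = μ₀I·π/(4πR) = μ₀I/(4R) = 1.05×10⁻⁵ T.
Each semi-infinite lead is at perpendicular distance R = 0.0208 m from the centre, with the perpendicular foot at its near end, so it contributes μ₀I/(4πR); both point the same way, together 6.71×10⁻⁶ T.
Arc and leads all point the same direction: B = 1.05×10⁻⁵ + 6.71×10⁻⁶ = 1.73×10⁻⁵ T.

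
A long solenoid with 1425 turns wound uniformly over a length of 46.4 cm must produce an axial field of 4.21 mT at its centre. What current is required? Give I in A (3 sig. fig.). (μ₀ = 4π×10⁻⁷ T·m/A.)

Inside a long solenoid B = μ₀nI with n = 3071 m⁻¹, so I = B/(μ₀n).
I = 4.21×10⁻³ / (4π×10⁻⁷ × 3071) = 1.09 A.

I ≈ 1.09 A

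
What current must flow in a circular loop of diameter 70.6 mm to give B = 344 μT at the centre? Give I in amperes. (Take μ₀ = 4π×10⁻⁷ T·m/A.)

I ≈ 19.3 A

At the centre of a circular loop B = μ₀I/(2R), so I = 2RB/μ₀.
With R = 0.0353 m, I = 2 × 0.0353 × 3.44×10⁻⁴ / (4π×10⁻⁷) = 19.3 A.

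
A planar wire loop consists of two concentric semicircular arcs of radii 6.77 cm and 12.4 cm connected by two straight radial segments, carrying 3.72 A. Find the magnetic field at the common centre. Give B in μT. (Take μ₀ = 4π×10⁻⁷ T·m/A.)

The radial connectors point toward the centre, so dl × r̂ = 0 and they contribute nothing.
Each semicircle gives μ₀I/(4R): inner arc 1.73×10⁻⁵ T, outer arc 9.42×10⁻⁶ T.
The two arcs carry current in opposite angular senses, so their fields oppose: B = |1.73×10⁻⁵ − 9.42×10⁻⁶| = 7.84×10⁻⁶ T.

B ≈ 7.84 μT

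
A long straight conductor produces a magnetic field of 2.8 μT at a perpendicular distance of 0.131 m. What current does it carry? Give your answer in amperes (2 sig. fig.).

I ≈ 1.8 A

For a long straight wire B = μ₀I/(2πd), so I = 2πdB/μ₀.
I = 2π × 0.131 × 2.80×10⁻⁶ / (4π×10⁻⁷) = 1.83 A.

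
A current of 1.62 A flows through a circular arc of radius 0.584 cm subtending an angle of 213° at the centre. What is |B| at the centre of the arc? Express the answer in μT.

The Biot–Savart field of a circular arc at its centre is B = μ₀Iφ/(4πR), with φ = 3.718 rad.
B = (4π×10⁻⁷ × 1.62 × 3.718) / (4π × 0.00584) = 1.03×10⁻⁴ T.

B ≈ 103 μT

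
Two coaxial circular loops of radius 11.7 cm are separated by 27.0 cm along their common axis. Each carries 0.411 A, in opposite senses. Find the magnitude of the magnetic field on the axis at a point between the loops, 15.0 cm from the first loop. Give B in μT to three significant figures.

B ≈ 0.237 μT

Each loop contributes B = μ₀IR²/[2(R²+z²)^(3/2)] on the axis, with z measured from that loop.
Loop 1 (z = 0.15 m): B₁ = 5.13×10⁻⁷ T. Loop 2 (z = 0.12 m): B₂ = 7.51×10⁻⁷ T.
The fields oppose: B = |B₁ − B₂| = 2.37×10⁻⁷ T.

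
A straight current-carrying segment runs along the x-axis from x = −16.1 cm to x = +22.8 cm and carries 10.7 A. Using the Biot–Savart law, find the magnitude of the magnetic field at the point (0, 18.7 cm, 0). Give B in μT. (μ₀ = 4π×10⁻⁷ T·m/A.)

B ≈ 8.16 μT

For a finite straight segment, B = (μ₀I/4πd)(sinθ₁ + sinθ₂), where θ₁, θ₂ are the angles from the perpendicular to each end.
The perpendicular distance is d = 0.187 m; the end-offsets along the wire are a = 0.161 m and b = 0.228 m.
sinθ₁ = 0.161/√(0.161²+0.187²) = 0.6525; sinθ₂ = 0.228/√(0.228²+0.187²) = 0.7732.
B = (4π×10⁻⁷ × 10.7) / (4π × 0.187) × (0.6525 + 0.7732) = 8.16×10⁻⁶ T.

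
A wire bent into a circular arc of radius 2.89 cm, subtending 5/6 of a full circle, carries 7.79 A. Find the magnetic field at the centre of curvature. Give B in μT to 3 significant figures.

The Biot–Savart field of a circular arc at its centre is B = μ₀Iφ/(4πR), with φ = 5.236 rad.
B = (4π×10⁻⁷ × 7.79 × 5.236) / (4π × 0.0289) = 1.41×10⁻⁴ T.

B ≈ 141 μT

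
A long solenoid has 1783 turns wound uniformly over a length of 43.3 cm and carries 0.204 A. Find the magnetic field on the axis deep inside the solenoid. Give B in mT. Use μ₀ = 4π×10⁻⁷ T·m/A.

B ≈ 1.06 mT

Inside a long solenoid, B = μ₀nI with n = 4118 turns/m.
B = 4π×10⁻⁷ × 4118 × 0.204 = 1.06×10⁻³ T.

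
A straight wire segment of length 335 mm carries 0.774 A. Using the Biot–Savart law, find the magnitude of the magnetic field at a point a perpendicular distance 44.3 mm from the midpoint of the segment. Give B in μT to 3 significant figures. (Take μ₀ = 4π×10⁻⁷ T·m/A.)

For a finite straight segment, B = (μ₀I/4πd)(sinθ₁ + sinθ₂), where θ₁, θ₂ are the angles from the perpendicular to each end.
The perpendicular from the point meets the wire at its midpoint, so each end is L/2 = 0.1675 m away along the wire.
sinθ₁ = 0.1675/√(0.1675²+0.0443²) = 0.9668; sinθ₂ = 0.1675/√(0.1675²+0.0443²) = 0.9668.
B = (4π×10⁻⁷ × 0.774) / (4π × 0.0443) × (0.9668 + 0.9668) = 3.38×10⁻⁶ T.

B ≈ 3.38 μT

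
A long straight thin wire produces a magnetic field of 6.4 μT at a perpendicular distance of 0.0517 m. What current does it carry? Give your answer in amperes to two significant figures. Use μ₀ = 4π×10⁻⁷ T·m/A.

I ≈ 1.7 A

For a long straight wire B = μ₀I/(2πd), so I = 2πdB/μ₀.
I = 2π × 0.0517 × 6.40×10⁻⁶ / (4π×10⁻⁷) = 1.65 A.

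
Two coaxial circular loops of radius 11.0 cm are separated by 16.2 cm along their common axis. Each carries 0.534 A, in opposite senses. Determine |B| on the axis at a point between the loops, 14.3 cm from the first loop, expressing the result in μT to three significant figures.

Each loop contributes B = μ₀IR²/[2(R²+z²)^(3/2)] on the axis, with z measured from that loop.
Loop 1 (z = 0.143 m): B₁ = 6.91×10⁻⁷ T. Loop 2 (z = 0.019 m): B₂ = 2.92×10⁻⁶ T.
The fields oppose: B = |B₁ − B₂| = 2.23×10⁻⁶ T.

B ≈ 2.23 μT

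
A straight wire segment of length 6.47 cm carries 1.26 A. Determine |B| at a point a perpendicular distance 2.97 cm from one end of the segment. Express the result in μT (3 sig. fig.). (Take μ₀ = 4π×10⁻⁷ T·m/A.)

For a finite straight segment, B = (μ₀I/4πd)(sinθ₁ + sinθ₂), where θ₁, θ₂ are the angles from the perpendicular to each end.
The perpendicular foot is at one end, so the two end-offsets along the wire are 0 and L = 0.0647 m.
sinθ₁ = 0/√(0²+0.0297²) = 0.0000; sinθ₂ = 0.0647/√(0.0647²+0.0297²) = 0.9088.
B = (4π×10⁻⁷ × 1.26) / (4π × 0.0297) × (0.0000 + 0.9088) = 3.86×10⁻⁶ T.

B ≈ 3.86 μT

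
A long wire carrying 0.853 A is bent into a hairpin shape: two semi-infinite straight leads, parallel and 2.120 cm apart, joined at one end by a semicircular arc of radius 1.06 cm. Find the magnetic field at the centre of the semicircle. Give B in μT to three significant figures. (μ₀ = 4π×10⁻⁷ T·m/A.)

The semicircular arc contributes B_arc = μ₀I·π/(4πR) = μ₀I/(4R) = 2.53×10⁻⁵ T.
Each semi-infinite lead is at perpendicular distance R = 0.0106 m from the centre, with the perpendicular foot at its near end, so it contributes μ₀I/(4πR); both point the same way, together 1.61×10⁻⁵ T.
Arc and leads all point the same direction: B = 2.53×10⁻⁵ + 1.61×10⁻⁵ = 4.14×10⁻⁵ T.

B ≈ 41.4 μT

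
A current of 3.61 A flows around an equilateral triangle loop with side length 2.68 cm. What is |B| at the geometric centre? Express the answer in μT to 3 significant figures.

B ≈ 242 μT

Each side is a finite straight segment at perpendicular distance d = a/(2 tan(π/3)) = 0.007736 m from the centre, with end-angles ±π/3.
One side contributes B₁ = (μ₀I/4πd)·2 sin(π/3) = 8.08×10⁻⁵ T.
All 3 sides add in the same direction: B = 3 × 8.08×10⁻⁵ = 2.42×10⁻⁴ T.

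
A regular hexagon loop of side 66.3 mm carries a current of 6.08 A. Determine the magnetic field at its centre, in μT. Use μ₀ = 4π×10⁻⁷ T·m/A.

Each side is a finite straight segment at perpendicular distance d = a/(2 tan(π/6)) = 0.05742 m from the centre, with end-angles ±π/6.
One side contributes B₁ = (μ₀I/4πd)·2 sin(π/6) = 1.06×10⁻⁵ T.
All 6 sides add in the same direction: B = 6 × 1.06×10⁻⁵ = 6.35×10⁻⁵ T.

B ≈ 63.5 μT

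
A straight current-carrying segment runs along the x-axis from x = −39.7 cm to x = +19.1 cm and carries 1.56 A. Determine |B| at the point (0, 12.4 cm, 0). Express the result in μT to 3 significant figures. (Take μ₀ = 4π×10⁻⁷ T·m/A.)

B ≈ 2.26 μT

For a finite straight segment, B = (μ₀I/4πd)(sinθ₁ + sinθ₂), where θ₁, θ₂ are the angles from the perpendicular to each end.
The perpendicular distance is d = 0.124 m; the end-offsets along the wire are a = 0.397 m and b = 0.191 m.
sinθ₁ = 0.397/√(0.397²+0.124²) = 0.9545; sinθ₂ = 0.191/√(0.191²+0.124²) = 0.8387.
B = (4π×10⁻⁷ × 1.56) / (4π × 0.124) × (0.9545 + 0.8387) = 2.26×10⁻⁶ T.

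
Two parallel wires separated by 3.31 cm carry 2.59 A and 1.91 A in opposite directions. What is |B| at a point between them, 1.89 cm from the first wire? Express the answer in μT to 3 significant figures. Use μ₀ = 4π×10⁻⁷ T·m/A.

B ≈ 54.3 μT

Each long wire gives B = μ₀I/(2πd). Distances are d₁ = 0.0189 m and d₂ = 0.0142 m.
B₁ = 2.74×10⁻⁵ T, B₂ = 2.69×10⁻⁵ T.
Between antiparallel currents both contributions point the same way, so they add. B = B₁ + B₂ = 2.74×10⁻⁵ + 2.69×10⁻⁵ = 5.43×10⁻⁵ T.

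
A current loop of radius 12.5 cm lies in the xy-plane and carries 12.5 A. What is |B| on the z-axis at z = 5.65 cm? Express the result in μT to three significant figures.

On the axis of a circular loop, B = μ₀IR² / [2(R²+z²)^(3/2)].
R² + z² = (0.125)² + (0.0565)² = 0.01882 m², and (R²+z²)^(3/2) = 2.58×10⁻³ m³.
B = (4π×10⁻⁷ × 12.5 × 0.01562) / (2 × 2.58×10⁻³) = 4.75×10⁻⁵ T.

B ≈ 47.5 μT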